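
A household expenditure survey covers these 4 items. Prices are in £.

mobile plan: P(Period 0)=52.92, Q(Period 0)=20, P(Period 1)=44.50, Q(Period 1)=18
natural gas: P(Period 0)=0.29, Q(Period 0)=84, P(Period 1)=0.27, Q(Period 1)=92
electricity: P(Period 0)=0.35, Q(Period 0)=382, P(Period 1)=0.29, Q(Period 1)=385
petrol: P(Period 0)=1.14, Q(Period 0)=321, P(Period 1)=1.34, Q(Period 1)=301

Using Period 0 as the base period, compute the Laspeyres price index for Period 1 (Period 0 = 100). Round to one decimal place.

91.9

Laspeyres price index uses base-period quantities as weights.
ΣP(Period 1)·Q(Period 0) = 44.50×20 + 0.27×84 + 0.29×382 + 1.34×321 = 890 + 22.68 + 110.78 + 430.14 = 1453.6
ΣP(Period 0)·Q(Period 0) = 52.92×20 + 0.29×84 + 0.35×382 + 1.14×321 = 1058.4 + 24.36 + 133.7 + 365.94 = 1582.4
Index = 1453.6 / 1582.4 × 100 = 91.8605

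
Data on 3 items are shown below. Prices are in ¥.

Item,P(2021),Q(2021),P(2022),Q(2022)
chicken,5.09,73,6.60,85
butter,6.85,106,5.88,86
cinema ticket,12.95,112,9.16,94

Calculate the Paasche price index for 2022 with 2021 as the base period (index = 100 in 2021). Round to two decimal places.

Paasche price index uses current-period quantities as weights.
ΣP(2022)·Q(2022) = 6.60×85 + 5.88×86 + 9.16×94 = 561 + 505.68 + 861.04 = 1927.72
ΣP(2021)·Q(2022) = 5.09×85 + 6.85×86 + 12.95×94 = 432.65 + 589.1 + 1217.3 = 2239.05
Index = 1927.72 / 2239.05 × 100 = 86.0954

86.10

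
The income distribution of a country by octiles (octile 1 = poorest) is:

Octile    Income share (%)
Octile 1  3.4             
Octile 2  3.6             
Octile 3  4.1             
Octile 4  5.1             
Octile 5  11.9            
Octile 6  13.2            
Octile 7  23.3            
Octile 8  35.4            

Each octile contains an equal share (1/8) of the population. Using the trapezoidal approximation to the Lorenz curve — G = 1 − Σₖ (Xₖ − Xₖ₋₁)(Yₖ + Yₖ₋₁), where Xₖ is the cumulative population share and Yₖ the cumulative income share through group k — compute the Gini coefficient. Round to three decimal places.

Cumulative income shares Yₖ: 0.0340, 0.0700, 0.1110, 0.1620, 0.2810, 0.4130, 0.6460, 1.0000
Σ (Xₖ−Xₖ₋₁)(Yₖ+Yₖ₋₁) = (1/8)(0.0340+0.0000) + (1/8)(0.0700+0.0340) + (1/8)(0.1110+0.0700) + (1/8)(0.1620+0.1110) + (1/8)(0.2810+0.1620) + (1/8)(0.4130+0.2810) + (1/8)(0.6460+0.4130) + (1/8)(1.0000+0.6460)
  = 0.0043 + 0.0130 + 0.0226 + 0.0341 + 0.0554 + 0.0868 + 0.1324 + 0.2057 = 0.5543
G = 1 − 0.5543 = 0.4457

0.446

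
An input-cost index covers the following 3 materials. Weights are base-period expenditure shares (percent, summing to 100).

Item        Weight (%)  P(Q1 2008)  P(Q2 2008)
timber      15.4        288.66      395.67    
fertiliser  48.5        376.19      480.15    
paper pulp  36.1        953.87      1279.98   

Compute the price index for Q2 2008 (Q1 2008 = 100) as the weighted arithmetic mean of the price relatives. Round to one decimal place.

timber: 15.4 × (395.67/288.66) = 15.4 × 1.370713 = 21.1090
fertiliser: 48.5 × (480.15/376.19) = 48.5 × 1.276350 = 61.9030
paper pulp: 36.1 × (1279.98/953.87) = 36.1 × 1.341881 = 48.4419
Index = Σ wᵢ·(p₁ᵢ/p₀ᵢ) = 21.1090 + 61.9030 + 48.4419 = 131.4538

131.5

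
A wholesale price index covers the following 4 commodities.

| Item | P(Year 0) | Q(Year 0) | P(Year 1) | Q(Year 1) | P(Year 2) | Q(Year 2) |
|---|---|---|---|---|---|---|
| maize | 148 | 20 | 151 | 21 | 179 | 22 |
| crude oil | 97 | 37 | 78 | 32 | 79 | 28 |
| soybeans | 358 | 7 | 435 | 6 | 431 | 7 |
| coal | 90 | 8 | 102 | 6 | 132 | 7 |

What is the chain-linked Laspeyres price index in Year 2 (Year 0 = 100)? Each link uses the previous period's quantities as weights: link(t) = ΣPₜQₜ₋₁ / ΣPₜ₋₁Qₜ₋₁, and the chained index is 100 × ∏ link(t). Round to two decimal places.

108.64

Link Year 0→Year 1:
ΣP(Year 1)Q(Year 0) = 151×20 + 78×37 + 435×7 + 102×8 = 3020 + 2886 + 3045 + 816 = 9767
ΣP(Year 0)Q(Year 0) = 148×20 + 97×37 + 358×7 + 90×8 = 2960 + 3589 + 2506 + 720 = 9775
link = 9767/9775 = 0.999182
Link Year 1→Year 2:
ΣP(Year 2)Q(Year 1) = 179×21 + 79×32 + 431×6 + 132×6 = 3759 + 2528 + 2586 + 792 = 9665
ΣP(Year 1)Q(Year 1) = 151×21 + 78×32 + 435×6 + 102×6 = 3171 + 2496 + 2610 + 612 = 8889
link = 9665/8889 = 1.087299
Chained index = 100 × 0.999182 × 1.087299 = 108.6409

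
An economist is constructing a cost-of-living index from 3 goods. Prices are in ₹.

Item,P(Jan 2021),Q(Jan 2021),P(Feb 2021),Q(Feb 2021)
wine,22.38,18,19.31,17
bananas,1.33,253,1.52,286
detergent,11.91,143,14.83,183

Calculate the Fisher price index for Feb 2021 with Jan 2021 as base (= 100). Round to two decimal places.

Laspeyres component (base-period weights):
ΣP(Feb 2021)Q(Jan 2021) = 19.31×18 + 1.52×253 + 14.83×143 = 347.58 + 384.56 + 2120.69 = 2852.83
ΣP(Jan 2021)Q(Jan 2021) = 22.38×18 + 1.33×253 + 11.91×143 = 402.84 + 336.49 + 1703.13 = 2442.46
L = 2852.83 / 2442.46 × 100 = 116.8015
Paasche component (current-period weights):
ΣP(Feb 2021)Q(Feb 2021) = 19.31×17 + 1.52×286 + 14.83×183 = 328.27 + 434.72 + 2713.89 = 3476.88
ΣP(Jan 2021)Q(Feb 2021) = 22.38×17 + 1.33×286 + 11.91×183 = 380.46 + 380.38 + 2179.53 = 2940.37
P = 3476.88 / 2940.37 × 100 = 118.2463
Fisher = √(L × P) = √(116.8015 × 118.2463) = 117.5217

117.52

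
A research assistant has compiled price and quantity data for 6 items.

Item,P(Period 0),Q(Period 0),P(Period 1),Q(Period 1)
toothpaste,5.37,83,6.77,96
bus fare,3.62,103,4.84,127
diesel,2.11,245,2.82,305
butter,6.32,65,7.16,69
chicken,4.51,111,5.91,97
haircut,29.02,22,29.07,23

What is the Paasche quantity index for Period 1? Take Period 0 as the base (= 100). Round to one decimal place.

109.9

Paasche quantity index uses current-period prices as weights.
ΣP(Period 1)·Q(Period 1) = 6.77×96 + 4.84×127 + 2.82×305 + 7.16×69 + 5.91×97 + 29.07×23 = 649.92 + 614.68 + 860.1 + 494.04 + 573.27 + 668.61 = 3860.62
ΣP(Period 1)·Q(Period 0) = 6.77×83 + 4.84×103 + 2.82×245 + 7.16×65 + 5.91×111 + 29.07×22 = 561.91 + 498.52 + 690.9 + 465.4 + 656.01 + 639.54 = 3512.28
Index = 3860.62 / 3512.28 × 100 = 109.9178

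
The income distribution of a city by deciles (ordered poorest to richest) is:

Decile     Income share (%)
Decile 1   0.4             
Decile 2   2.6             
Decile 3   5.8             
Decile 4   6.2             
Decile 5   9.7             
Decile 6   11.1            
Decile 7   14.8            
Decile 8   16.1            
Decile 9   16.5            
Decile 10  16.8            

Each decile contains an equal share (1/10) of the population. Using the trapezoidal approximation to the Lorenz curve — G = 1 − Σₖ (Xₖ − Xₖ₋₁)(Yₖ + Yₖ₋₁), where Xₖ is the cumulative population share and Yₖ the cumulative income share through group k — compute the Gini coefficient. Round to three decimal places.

0.324

Cumulative income shares Yₖ: 0.0040, 0.0300, 0.0880, 0.1500, 0.2470, 0.3580, 0.5060, 0.6670, 0.8320, 1.0000
Σ (Xₖ−Xₖ₋₁)(Yₖ+Yₖ₋₁) = (1/10)(0.0040+0.0000) + (1/10)(0.0300+0.0040) + (1/10)(0.0880+0.0300) + (1/10)(0.1500+0.0880) + (1/10)(0.2470+0.1500) + (1/10)(0.3580+0.2470) + (1/10)(0.5060+0.3580) + (1/10)(0.6670+0.5060) + (1/10)(0.8320+0.6670) + (1/10)(1.0000+0.8320)
  = 0.0004 + 0.0034 + 0.0118 + 0.0238 + 0.0397 + 0.0605 + 0.0864 + 0.1173 + 0.1499 + 0.1832 = 0.6764
G = 1 − 0.6764 = 0.3236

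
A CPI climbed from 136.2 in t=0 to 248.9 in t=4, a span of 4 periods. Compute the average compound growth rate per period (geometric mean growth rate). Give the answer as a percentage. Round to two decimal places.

16.27%

Growth factor = (248.9/136.2)^(1/4) = (1.827460)^(1/4) = 1.162685
Growth rate = 1.162685 − 1 = 0.162685 = 16.2685%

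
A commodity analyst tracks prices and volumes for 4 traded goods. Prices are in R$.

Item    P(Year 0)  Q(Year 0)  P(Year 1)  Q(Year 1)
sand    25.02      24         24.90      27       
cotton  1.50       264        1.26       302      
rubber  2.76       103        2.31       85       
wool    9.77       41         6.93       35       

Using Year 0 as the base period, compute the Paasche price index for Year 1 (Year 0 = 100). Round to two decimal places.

87.49

Paasche price index uses current-period quantities as weights.
ΣP(Year 1)·Q(Year 1) = 24.90×27 + 1.26×302 + 2.31×85 + 6.93×35 = 672.3 + 380.52 + 196.35 + 242.55 = 1491.72
ΣP(Year 0)·Q(Year 1) = 25.02×27 + 1.50×302 + 2.76×85 + 9.77×35 = 675.54 + 453 + 234.6 + 341.95 = 1705.09
Index = 1491.72 / 1705.09 × 100 = 87.4863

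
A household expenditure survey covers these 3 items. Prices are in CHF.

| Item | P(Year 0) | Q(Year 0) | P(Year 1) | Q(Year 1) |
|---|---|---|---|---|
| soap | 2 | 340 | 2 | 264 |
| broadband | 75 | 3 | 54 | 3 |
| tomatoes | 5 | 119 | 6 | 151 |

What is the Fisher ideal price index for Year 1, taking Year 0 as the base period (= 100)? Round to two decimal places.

Laspeyres component (base-period weights):
ΣP(Year 1)Q(Year 0) = 2×340 + 54×3 + 6×119 = 680 + 162 + 714 = 1556
ΣP(Year 0)Q(Year 0) = 2×340 + 75×3 + 5×119 = 680 + 225 + 595 = 1500
L = 1556 / 1500 × 100 = 103.7333
Paasche component (current-period weights):
ΣP(Year 1)Q(Year 1) = 2×264 + 54×3 + 6×151 = 528 + 162 + 906 = 1596
ΣP(Year 0)Q(Year 1) = 2×264 + 75×3 + 5×151 = 528 + 225 + 755 = 1508
P = 1596 / 1508 × 100 = 105.8355
Fisher = √(L × P) = √(103.7333 × 105.8355) = 104.7792

104.78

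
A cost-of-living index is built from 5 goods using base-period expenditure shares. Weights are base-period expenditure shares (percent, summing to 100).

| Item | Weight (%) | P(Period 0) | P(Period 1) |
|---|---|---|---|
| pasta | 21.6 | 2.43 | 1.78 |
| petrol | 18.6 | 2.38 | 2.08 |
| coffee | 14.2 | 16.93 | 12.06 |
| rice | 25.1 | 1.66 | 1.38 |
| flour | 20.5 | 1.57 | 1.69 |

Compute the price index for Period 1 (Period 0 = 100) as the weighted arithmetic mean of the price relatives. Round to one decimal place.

pasta: 21.6 × (1.78/2.43) = 21.6 × 0.732510 = 15.8222
petrol: 18.6 × (2.08/2.38) = 18.6 × 0.873950 = 16.2555
coffee: 14.2 × (12.06/16.93) = 14.2 × 0.712345 = 10.1153
rice: 25.1 × (1.38/1.66) = 25.1 × 0.831325 = 20.8663
flour: 20.5 × (1.69/1.57) = 20.5 × 1.076433 = 22.0669
Index = Σ wᵢ·(p₁ᵢ/p₀ᵢ) = 15.8222 + 16.2555 + 10.1153 + 20.8663 + 22.0669 = 85.1261

85.1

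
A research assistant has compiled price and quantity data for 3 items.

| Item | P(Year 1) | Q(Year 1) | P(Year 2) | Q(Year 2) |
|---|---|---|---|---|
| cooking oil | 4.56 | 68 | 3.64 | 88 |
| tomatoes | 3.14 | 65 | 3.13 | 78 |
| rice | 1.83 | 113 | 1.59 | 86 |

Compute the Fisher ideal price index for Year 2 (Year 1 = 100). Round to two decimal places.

Laspeyres component (base-period weights):
ΣP(Year 2)Q(Year 1) = 3.64×68 + 3.13×65 + 1.59×113 = 247.52 + 203.45 + 179.67 = 630.64
ΣP(Year 1)Q(Year 1) = 4.56×68 + 3.14×65 + 1.83×113 = 310.08 + 204.1 + 206.79 = 720.97
L = 630.64 / 720.97 × 100 = 87.4710
Paasche component (current-period weights):
ΣP(Year 2)Q(Year 2) = 3.64×88 + 3.13×78 + 1.59×86 = 320.32 + 244.14 + 136.74 = 701.2
ΣP(Year 1)Q(Year 2) = 4.56×88 + 3.14×78 + 1.83×86 = 401.28 + 244.92 + 157.38 = 803.58
P = 701.2 / 803.58 × 100 = 87.2595
Fisher = √(L × P) = √(87.4710 × 87.2595) = 87.3652

87.37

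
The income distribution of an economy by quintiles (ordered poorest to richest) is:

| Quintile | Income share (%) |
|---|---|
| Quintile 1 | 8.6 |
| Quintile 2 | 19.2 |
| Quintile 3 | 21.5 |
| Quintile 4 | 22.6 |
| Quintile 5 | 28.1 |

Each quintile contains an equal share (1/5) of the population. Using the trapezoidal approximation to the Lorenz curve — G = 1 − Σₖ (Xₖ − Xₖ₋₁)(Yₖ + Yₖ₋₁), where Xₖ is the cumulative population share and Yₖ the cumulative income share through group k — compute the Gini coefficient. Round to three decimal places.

Cumulative income shares Yₖ: 0.0860, 0.2780, 0.4930, 0.7190, 1.0000
Σ (Xₖ−Xₖ₋₁)(Yₖ+Yₖ₋₁) = (1/5)(0.0860+0.0000) + (1/5)(0.2780+0.0860) + (1/5)(0.4930+0.2780) + (1/5)(0.7190+0.4930) + (1/5)(1.0000+0.7190)
  = 0.0172 + 0.0728 + 0.1542 + 0.2424 + 0.3438 = 0.8304
G = 1 − 0.8304 = 0.1696

0.170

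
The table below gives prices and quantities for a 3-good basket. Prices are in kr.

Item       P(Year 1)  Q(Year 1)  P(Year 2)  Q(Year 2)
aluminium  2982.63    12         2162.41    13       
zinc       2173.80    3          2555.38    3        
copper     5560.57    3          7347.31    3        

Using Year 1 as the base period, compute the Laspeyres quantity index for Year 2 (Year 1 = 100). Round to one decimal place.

105.1

Laspeyres quantity index uses base-period prices as weights.
ΣP(Year 1)·Q(Year 2) = 2982.63×13 + 2173.80×3 + 5560.57×3 = 38774.19 + 6521.4 + 16681.71 = 61977.3
ΣP(Year 1)·Q(Year 1) = 2982.63×12 + 2173.80×3 + 5560.57×3 = 35791.56 + 6521.4 + 16681.71 = 58994.67
Index = 61977.3 / 58994.67 × 100 = 105.0558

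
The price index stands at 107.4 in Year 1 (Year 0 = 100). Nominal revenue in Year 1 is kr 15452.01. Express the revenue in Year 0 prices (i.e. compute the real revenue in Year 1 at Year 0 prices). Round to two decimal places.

14387.35

Real = Nominal ÷ (Index/100) = 15452.01 ÷ (107.4/100)
     = 15452.01 ÷ 1.074 = 14387.3464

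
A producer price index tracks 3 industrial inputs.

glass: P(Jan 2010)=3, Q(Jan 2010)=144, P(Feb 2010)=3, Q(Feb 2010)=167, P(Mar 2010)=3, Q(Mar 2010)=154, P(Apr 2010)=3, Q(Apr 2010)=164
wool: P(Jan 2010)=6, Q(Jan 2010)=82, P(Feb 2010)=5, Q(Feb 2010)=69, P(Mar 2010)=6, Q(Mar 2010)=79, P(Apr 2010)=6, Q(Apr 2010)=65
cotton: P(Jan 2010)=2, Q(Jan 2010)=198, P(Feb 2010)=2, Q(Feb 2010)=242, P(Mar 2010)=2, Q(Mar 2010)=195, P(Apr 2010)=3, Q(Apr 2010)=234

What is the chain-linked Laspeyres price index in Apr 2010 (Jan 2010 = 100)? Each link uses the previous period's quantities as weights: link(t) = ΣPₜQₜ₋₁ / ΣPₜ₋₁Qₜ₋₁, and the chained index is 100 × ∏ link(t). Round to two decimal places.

Link Jan 2010→Feb 2010:
ΣP(Feb 2010)Q(Jan 2010) = 3×144 + 5×82 + 2×198 = 432 + 410 + 396 = 1238
ΣP(Jan 2010)Q(Jan 2010) = 3×144 + 6×82 + 2×198 = 432 + 492 + 396 = 1320
link = 1238/1320 = 0.937879
Link Feb 2010→Mar 2010:
ΣP(Mar 2010)Q(Feb 2010) = 3×167 + 6×69 + 2×242 = 501 + 414 + 484 = 1399
ΣP(Feb 2010)Q(Feb 2010) = 3×167 + 5×69 + 2×242 = 501 + 345 + 484 = 1330
link = 1399/1330 = 1.051880
Link Mar 2010→Apr 2010:
ΣP(Apr 2010)Q(Mar 2010) = 3×154 + 6×79 + 3×195 = 462 + 474 + 585 = 1521
ΣP(Mar 2010)Q(Mar 2010) = 3×154 + 6×79 + 2×195 = 462 + 474 + 390 = 1326
link = 1521/1326 = 1.147059
Chained index = 100 × 0.937879 × 1.051880 × 1.147059 = 113.1614

113.16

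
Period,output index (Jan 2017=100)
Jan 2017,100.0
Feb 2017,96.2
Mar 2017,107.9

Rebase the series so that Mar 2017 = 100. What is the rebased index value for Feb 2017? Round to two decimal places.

Rebased(Feb 2017) = 96.2 / 107.9 × 100 = 89.1566

89.16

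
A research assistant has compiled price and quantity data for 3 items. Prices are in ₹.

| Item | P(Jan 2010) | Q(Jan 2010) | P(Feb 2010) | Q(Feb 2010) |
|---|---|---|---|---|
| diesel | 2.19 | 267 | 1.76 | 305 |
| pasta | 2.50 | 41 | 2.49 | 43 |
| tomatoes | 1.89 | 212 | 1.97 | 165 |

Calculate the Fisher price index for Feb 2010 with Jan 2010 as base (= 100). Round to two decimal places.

Laspeyres component (base-period weights):
ΣP(Feb 2010)Q(Jan 2010) = 1.76×267 + 2.49×41 + 1.97×212 = 469.92 + 102.09 + 417.64 = 989.65
ΣP(Jan 2010)Q(Jan 2010) = 2.19×267 + 2.50×41 + 1.89×212 = 584.73 + 102.5 + 400.68 = 1087.91
L = 989.65 / 1087.91 × 100 = 90.9680
Paasche component (current-period weights):
ΣP(Feb 2010)Q(Feb 2010) = 1.76×305 + 2.49×43 + 1.97×165 = 536.8 + 107.07 + 325.05 = 968.92
ΣP(Jan 2010)Q(Feb 2010) = 2.19×305 + 2.50×43 + 1.89×165 = 667.95 + 107.5 + 311.85 = 1087.3
P = 968.92 / 1087.3 × 100 = 89.1125
Fisher = √(L × P) = √(90.9680 × 89.1125) = 90.0355

90.04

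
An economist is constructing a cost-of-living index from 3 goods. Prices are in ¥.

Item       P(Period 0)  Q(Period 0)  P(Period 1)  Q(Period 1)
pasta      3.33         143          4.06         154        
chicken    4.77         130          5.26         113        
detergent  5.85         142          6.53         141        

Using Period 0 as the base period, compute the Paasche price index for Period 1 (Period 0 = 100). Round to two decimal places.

Paasche price index uses current-period quantities as weights.
ΣP(Period 1)·Q(Period 1) = 4.06×154 + 5.26×113 + 6.53×141 = 625.24 + 594.38 + 920.73 = 2140.35
ΣP(Period 0)·Q(Period 1) = 3.33×154 + 4.77×113 + 5.85×141 = 512.82 + 539.01 + 824.85 = 1876.68
Index = 2140.35 / 1876.68 × 100 = 114.0498

114.05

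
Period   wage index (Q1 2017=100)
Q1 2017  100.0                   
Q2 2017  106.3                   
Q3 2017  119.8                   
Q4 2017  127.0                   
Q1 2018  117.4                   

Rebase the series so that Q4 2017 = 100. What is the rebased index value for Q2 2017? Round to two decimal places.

Rebased(Q2 2017) = 106.3 / 127.0 × 100 = 83.7008

83.70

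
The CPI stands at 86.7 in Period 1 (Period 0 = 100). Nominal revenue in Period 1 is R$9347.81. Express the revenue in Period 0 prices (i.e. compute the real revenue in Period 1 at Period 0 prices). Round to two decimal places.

Real = Nominal ÷ (Index/100) = 9347.81 ÷ (86.7/100)
     = 9347.81 ÷ 0.867 = 10781.7878

10781.79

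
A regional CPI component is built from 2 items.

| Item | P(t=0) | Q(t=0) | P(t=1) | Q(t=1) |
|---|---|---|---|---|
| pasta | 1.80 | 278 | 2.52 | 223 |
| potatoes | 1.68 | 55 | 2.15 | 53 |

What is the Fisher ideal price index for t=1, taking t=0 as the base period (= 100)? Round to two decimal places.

Laspeyres component (base-period weights):
ΣP(t=1)Q(t=0) = 2.52×278 + 2.15×55 = 700.56 + 118.25 = 818.81
ΣP(t=0)Q(t=0) = 1.80×278 + 1.68×55 = 500.4 + 92.4 = 592.8
L = 818.81 / 592.8 × 100 = 138.1258
Paasche component (current-period weights):
ΣP(t=1)Q(t=1) = 2.52×223 + 2.15×53 = 561.96 + 113.95 = 675.91
ΣP(t=0)Q(t=1) = 1.80×223 + 1.68×53 = 401.4 + 89.04 = 490.44
P = 675.91 / 490.44 × 100 = 137.8171
Fisher = √(L × P) = √(138.1258 × 137.8171) = 137.9714

137.97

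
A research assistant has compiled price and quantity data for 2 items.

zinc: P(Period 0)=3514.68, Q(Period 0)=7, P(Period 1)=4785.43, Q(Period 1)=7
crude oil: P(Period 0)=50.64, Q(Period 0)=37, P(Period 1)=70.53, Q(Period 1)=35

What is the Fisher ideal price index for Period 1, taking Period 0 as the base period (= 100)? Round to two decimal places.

Laspeyres component (base-period weights):
ΣP(Period 1)Q(Period 0) = 4785.43×7 + 70.53×37 = 33498.01 + 2609.61 = 36107.62
ΣP(Period 0)Q(Period 0) = 3514.68×7 + 50.64×37 = 24602.76 + 1873.68 = 26476.44
L = 36107.62 / 26476.44 × 100 = 136.3764
Paasche component (current-period weights):
ΣP(Period 1)Q(Period 1) = 4785.43×7 + 70.53×35 = 33498.01 + 2468.55 = 35966.56
ΣP(Period 0)Q(Period 1) = 3514.68×7 + 50.64×35 = 24602.76 + 1772.4 = 26375.16
P = 35966.56 / 26375.16 × 100 = 136.3653
Fisher = √(L × P) = √(136.3764 × 136.3653) = 136.3708

136.37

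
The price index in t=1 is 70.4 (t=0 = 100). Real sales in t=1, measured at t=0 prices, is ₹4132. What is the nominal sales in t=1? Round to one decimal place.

2908.9

Nominal = Real × (Index/100) = 4132 × (70.4/100)
        = 4132 × 0.704 = 2908.9280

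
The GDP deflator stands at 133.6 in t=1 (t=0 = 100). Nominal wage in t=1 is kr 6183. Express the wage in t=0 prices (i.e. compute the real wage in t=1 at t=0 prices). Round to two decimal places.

4627.99

Real = Nominal ÷ (Index/100) = 6183 ÷ (133.6/100)
     = 6183 ÷ 1.336 = 4627.9940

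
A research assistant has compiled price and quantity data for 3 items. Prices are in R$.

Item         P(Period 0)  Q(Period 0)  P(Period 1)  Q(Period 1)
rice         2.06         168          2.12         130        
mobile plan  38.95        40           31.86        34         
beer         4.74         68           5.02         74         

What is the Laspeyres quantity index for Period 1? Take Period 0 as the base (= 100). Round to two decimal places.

87.26

Laspeyres quantity index uses base-period prices as weights.
ΣP(Period 0)·Q(Period 1) = 2.06×130 + 38.95×34 + 4.74×74 = 267.8 + 1324.3 + 350.76 = 1942.86
ΣP(Period 0)·Q(Period 0) = 2.06×168 + 38.95×40 + 4.74×68 = 346.08 + 1558 + 322.32 = 2226.4
Index = 1942.86 / 2226.4 × 100 = 87.2646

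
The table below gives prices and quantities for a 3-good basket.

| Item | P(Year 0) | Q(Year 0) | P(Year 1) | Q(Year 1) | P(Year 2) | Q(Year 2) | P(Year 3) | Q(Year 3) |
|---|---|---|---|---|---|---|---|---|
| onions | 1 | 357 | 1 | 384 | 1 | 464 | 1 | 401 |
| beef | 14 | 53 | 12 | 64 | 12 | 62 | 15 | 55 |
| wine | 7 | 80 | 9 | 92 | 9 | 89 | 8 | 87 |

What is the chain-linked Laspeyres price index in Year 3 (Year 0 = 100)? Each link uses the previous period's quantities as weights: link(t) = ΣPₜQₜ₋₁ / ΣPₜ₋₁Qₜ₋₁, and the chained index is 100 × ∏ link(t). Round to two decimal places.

Link Year 0→Year 1:
ΣP(Year 1)Q(Year 0) = 1×357 + 12×53 + 9×80 = 357 + 636 + 720 = 1713
ΣP(Year 0)Q(Year 0) = 1×357 + 14×53 + 7×80 = 357 + 742 + 560 = 1659
link = 1713/1659 = 1.032550
Link Year 1→Year 2:
ΣP(Year 2)Q(Year 1) = 1×384 + 12×64 + 9×92 = 384 + 768 + 828 = 1980
ΣP(Year 1)Q(Year 1) = 1×384 + 12×64 + 9×92 = 384 + 768 + 828 = 1980
link = 1980/1980 = 1.000000
Link Year 2→Year 3:
ΣP(Year 3)Q(Year 2) = 1×464 + 15×62 + 8×89 = 464 + 930 + 712 = 2106
ΣP(Year 2)Q(Year 2) = 1×464 + 12×62 + 9×89 = 464 + 744 + 801 = 2009
link = 2106/2009 = 1.048283
Chained index = 100 × 1.032550 × 1.000000 × 1.048283 = 108.2404

108.24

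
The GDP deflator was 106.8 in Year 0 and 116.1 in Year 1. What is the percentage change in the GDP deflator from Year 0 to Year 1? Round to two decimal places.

8.71%

Change = (116.1 − 106.8) / 106.8 × 100
       = 9.3 / 106.8 × 100 = 8.7079%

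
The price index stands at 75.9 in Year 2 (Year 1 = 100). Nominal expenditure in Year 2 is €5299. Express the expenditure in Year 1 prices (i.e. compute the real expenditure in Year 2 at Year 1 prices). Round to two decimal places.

6981.55

Real = Nominal ÷ (Index/100) = 5299 ÷ (75.9/100)
     = 5299 ÷ 0.759 = 6981.5547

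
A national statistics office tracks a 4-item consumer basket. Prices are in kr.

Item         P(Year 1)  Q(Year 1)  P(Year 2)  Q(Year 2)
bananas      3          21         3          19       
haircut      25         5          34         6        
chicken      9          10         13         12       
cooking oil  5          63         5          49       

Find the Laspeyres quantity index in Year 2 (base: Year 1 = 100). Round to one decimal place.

94.4

Laspeyres quantity index uses base-period prices as weights.
ΣP(Year 1)·Q(Year 2) = 3×19 + 25×6 + 9×12 + 5×49 = 57 + 150 + 108 + 245 = 560
ΣP(Year 1)·Q(Year 1) = 3×21 + 25×5 + 9×10 + 5×63 = 63 + 125 + 90 + 315 = 593
Index = 560 / 593 × 100 = 94.4351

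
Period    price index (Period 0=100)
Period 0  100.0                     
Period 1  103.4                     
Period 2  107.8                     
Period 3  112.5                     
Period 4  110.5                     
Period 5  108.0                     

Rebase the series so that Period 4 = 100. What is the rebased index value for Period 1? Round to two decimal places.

93.57

Rebased(Period 1) = 103.4 / 110.5 × 100 = 93.5747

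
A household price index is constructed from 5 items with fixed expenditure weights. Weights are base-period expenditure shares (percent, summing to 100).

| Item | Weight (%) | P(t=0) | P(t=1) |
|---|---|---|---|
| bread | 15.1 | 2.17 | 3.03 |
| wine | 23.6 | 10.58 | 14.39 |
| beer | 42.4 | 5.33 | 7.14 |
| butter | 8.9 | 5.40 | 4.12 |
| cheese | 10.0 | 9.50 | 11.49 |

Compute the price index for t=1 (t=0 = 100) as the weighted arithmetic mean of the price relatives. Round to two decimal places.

128.87

bread: 15.1 × (3.03/2.17) = 15.1 × 1.396313 = 21.0843
wine: 23.6 × (14.39/10.58) = 23.6 × 1.360113 = 32.0987
beer: 42.4 × (7.14/5.33) = 42.4 × 1.339587 = 56.7985
butter: 8.9 × (4.12/5.40) = 8.9 × 0.762963 = 6.7904
cheese: 10.0 × (11.49/9.50) = 10.0 × 1.209474 = 12.0947
Index = Σ wᵢ·(p₁ᵢ/p₀ᵢ) = 21.0843 + 32.0987 + 56.7985 + 6.7904 + 12.0947 = 128.8666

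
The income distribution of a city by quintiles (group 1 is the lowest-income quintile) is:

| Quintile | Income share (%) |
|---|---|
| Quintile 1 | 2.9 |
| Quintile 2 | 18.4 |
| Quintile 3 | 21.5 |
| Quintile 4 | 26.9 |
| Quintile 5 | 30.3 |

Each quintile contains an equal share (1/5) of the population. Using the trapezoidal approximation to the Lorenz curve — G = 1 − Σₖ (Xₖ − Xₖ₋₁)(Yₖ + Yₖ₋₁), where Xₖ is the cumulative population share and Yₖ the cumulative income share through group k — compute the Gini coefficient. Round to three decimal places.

Cumulative income shares Yₖ: 0.0290, 0.2130, 0.4280, 0.6970, 1.0000
Σ (Xₖ−Xₖ₋₁)(Yₖ+Yₖ₋₁) = (1/5)(0.0290+0.0000) + (1/5)(0.2130+0.0290) + (1/5)(0.4280+0.2130) + (1/5)(0.6970+0.4280) + (1/5)(1.0000+0.6970)
  = 0.0058 + 0.0484 + 0.1282 + 0.2250 + 0.3394 = 0.7468
G = 1 − 0.7468 = 0.2532

0.253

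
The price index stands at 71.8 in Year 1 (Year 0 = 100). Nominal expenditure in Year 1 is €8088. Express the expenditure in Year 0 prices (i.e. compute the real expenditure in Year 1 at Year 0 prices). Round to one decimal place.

11264.6

Real = Nominal ÷ (Index/100) = 8088 ÷ (71.8/100)
     = 8088 ÷ 0.718 = 11264.6240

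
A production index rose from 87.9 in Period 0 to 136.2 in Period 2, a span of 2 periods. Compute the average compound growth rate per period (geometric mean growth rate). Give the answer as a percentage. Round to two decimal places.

24.48%

Growth factor = (136.2/87.9)^(1/2) = (1.549488)^(1/2) = 1.244784
Growth rate = 1.244784 − 1 = 0.244784 = 24.4784%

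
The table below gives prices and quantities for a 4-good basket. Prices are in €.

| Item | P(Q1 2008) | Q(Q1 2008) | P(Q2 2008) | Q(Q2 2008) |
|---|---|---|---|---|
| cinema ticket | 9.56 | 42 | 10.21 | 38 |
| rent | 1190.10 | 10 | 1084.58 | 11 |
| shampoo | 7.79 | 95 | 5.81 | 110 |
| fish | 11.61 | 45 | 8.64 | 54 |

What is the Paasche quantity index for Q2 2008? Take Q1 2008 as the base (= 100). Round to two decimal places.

Paasche quantity index uses current-period prices as weights.
ΣP(Q2 2008)·Q(Q2 2008) = 10.21×38 + 1084.58×11 + 5.81×110 + 8.64×54 = 387.98 + 11930.38 + 639.1 + 466.56 = 13424.02
ΣP(Q2 2008)·Q(Q1 2008) = 10.21×42 + 1084.58×10 + 5.81×95 + 8.64×45 = 428.82 + 10845.8 + 551.95 + 388.8 = 12215.37
Index = 13424.02 / 12215.37 × 100 = 109.8945

109.89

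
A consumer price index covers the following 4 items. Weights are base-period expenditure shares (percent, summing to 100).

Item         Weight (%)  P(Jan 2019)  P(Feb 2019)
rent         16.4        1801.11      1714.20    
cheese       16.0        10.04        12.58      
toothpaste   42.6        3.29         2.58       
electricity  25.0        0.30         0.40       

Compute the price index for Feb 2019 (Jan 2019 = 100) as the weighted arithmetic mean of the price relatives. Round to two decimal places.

rent: 16.4 × (1714.20/1801.11) = 16.4 × 0.951746 = 15.6086
cheese: 16.0 × (12.58/10.04) = 16.0 × 1.252988 = 20.0478
toothpaste: 42.6 × (2.58/3.29) = 42.6 × 0.784195 = 33.4067
electricity: 25.0 × (0.40/0.30) = 25.0 × 1.333333 = 33.3333
Index = Σ wᵢ·(p₁ᵢ/p₀ᵢ) = 15.6086 + 20.0478 + 33.4067 + 33.3333 = 102.3965

102.40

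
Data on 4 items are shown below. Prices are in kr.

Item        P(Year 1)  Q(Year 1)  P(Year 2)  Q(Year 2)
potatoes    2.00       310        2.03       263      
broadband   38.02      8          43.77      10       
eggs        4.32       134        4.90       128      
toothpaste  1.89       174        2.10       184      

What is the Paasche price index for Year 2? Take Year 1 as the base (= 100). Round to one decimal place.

Paasche price index uses current-period quantities as weights.
ΣP(Year 2)·Q(Year 2) = 2.03×263 + 43.77×10 + 4.90×128 + 2.10×184 = 533.89 + 437.7 + 627.2 + 386.4 = 1985.19
ΣP(Year 1)·Q(Year 2) = 2.00×263 + 38.02×10 + 4.32×128 + 1.89×184 = 526 + 380.2 + 552.96 + 347.76 = 1806.92
Index = 1985.19 / 1806.92 × 100 = 109.8660

109.9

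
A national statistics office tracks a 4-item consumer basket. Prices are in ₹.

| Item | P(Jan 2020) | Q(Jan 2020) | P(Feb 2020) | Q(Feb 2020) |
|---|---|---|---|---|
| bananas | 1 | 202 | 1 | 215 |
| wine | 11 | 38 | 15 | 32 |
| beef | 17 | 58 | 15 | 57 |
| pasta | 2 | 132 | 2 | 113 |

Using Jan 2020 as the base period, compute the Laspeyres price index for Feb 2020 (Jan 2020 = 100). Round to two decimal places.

101.93

Laspeyres price index uses base-period quantities as weights.
ΣP(Feb 2020)·Q(Jan 2020) = 1×202 + 15×38 + 15×58 + 2×132 = 202 + 570 + 870 + 264 = 1906
ΣP(Jan 2020)·Q(Jan 2020) = 1×202 + 11×38 + 17×58 + 2×132 = 202 + 418 + 986 + 264 = 1870
Index = 1906 / 1870 × 100 = 101.9251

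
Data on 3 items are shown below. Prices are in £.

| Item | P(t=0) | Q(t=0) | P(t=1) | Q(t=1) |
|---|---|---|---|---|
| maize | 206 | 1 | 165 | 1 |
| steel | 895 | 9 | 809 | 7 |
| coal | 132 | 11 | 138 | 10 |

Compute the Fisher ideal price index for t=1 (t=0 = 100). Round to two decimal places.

92.40

Laspeyres component (base-period weights):
ΣP(t=1)Q(t=0) = 165×1 + 809×9 + 138×11 = 165 + 7281 + 1518 = 8964
ΣP(t=0)Q(t=0) = 206×1 + 895×9 + 132×11 = 206 + 8055 + 1452 = 9713
L = 8964 / 9713 × 100 = 92.2887
Paasche component (current-period weights):
ΣP(t=1)Q(t=1) = 165×1 + 809×7 + 138×10 = 165 + 5663 + 1380 = 7208
ΣP(t=0)Q(t=1) = 206×1 + 895×7 + 132×10 = 206 + 6265 + 1320 = 7791
P = 7208 / 7791 × 100 = 92.5170
Fisher = √(L × P) = √(92.2887 × 92.5170) = 92.4028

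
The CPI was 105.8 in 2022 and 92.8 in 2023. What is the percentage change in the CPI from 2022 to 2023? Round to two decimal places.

Change = (92.8 − 105.8) / 105.8 × 100
       = -13.0 / 105.8 × 100 = -12.2873%

-12.29%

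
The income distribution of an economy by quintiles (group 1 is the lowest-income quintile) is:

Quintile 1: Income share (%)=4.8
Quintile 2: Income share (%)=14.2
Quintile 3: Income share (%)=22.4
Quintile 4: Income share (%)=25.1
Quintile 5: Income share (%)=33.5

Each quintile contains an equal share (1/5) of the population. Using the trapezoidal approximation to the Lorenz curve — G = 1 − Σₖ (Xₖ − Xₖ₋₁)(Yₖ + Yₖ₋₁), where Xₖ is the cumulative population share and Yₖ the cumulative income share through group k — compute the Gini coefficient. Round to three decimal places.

Cumulative income shares Yₖ: 0.0480, 0.1900, 0.4140, 0.6650, 1.0000
Σ (Xₖ−Xₖ₋₁)(Yₖ+Yₖ₋₁) = (1/5)(0.0480+0.0000) + (1/5)(0.1900+0.0480) + (1/5)(0.4140+0.1900) + (1/5)(0.6650+0.4140) + (1/5)(1.0000+0.6650)
  = 0.0096 + 0.0476 + 0.1208 + 0.2158 + 0.3330 = 0.7268
G = 1 − 0.7268 = 0.2732

0.273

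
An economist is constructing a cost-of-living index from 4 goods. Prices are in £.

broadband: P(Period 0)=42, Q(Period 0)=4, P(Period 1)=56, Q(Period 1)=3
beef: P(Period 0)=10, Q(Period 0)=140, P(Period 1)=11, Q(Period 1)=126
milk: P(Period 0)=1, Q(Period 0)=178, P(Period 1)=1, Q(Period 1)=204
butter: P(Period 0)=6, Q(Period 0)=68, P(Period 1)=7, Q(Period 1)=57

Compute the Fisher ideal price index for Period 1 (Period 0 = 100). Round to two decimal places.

111.95

Laspeyres component (base-period weights):
ΣP(Period 1)Q(Period 0) = 56×4 + 11×140 + 1×178 + 7×68 = 224 + 1540 + 178 + 476 = 2418
ΣP(Period 0)Q(Period 0) = 42×4 + 10×140 + 1×178 + 6×68 = 168 + 1400 + 178 + 408 = 2154
L = 2418 / 2154 × 100 = 112.2563
Paasche component (current-period weights):
ΣP(Period 1)Q(Period 1) = 56×3 + 11×126 + 1×204 + 7×57 = 168 + 1386 + 204 + 399 = 2157
ΣP(Period 0)Q(Period 1) = 42×3 + 10×126 + 1×204 + 6×57 = 126 + 1260 + 204 + 342 = 1932
P = 2157 / 1932 × 100 = 111.6460
Fisher = √(L × P) = √(112.2563 × 111.6460) = 111.9507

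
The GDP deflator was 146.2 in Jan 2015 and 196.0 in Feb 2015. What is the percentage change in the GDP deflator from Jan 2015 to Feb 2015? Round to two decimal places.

34.06%

Change = (196.0 − 146.2) / 146.2 × 100
       = 49.8 / 146.2 × 100 = 34.0629%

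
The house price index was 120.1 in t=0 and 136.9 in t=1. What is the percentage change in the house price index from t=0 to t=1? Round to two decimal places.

13.99%

Change = (136.9 − 120.1) / 120.1 × 100
       = 16.8 / 120.1 × 100 = 13.9883%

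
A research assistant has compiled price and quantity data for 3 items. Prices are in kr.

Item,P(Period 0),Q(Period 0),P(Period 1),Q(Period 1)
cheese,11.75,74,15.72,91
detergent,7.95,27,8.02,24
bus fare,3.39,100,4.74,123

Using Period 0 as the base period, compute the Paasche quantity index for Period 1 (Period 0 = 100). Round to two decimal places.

Paasche quantity index uses current-period prices as weights.
ΣP(Period 1)·Q(Period 1) = 15.72×91 + 8.02×24 + 4.74×123 = 1430.52 + 192.48 + 583.02 = 2206.02
ΣP(Period 1)·Q(Period 0) = 15.72×74 + 8.02×27 + 4.74×100 = 1163.28 + 216.54 + 474 = 1853.82
Index = 2206.02 / 1853.82 × 100 = 118.9986

119.00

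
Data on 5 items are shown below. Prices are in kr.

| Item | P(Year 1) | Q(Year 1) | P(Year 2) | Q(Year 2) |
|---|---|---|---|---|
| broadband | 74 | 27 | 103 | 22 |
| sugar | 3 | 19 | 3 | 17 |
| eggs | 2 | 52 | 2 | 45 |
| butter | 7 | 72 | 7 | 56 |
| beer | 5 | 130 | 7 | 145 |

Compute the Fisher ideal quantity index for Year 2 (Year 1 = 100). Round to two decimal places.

87.33

Laspeyres component (base-period weights):
ΣP(Year 1)Q(Year 2) = 74×22 + 3×17 + 2×45 + 7×56 + 5×145 = 1628 + 51 + 90 + 392 + 725 = 2886
ΣP(Year 1)Q(Year 1) = 74×27 + 3×19 + 2×52 + 7×72 + 5×130 = 1998 + 57 + 104 + 504 + 650 = 3313
L = 2886 / 3313 × 100 = 87.1114
Paasche component (current-period weights):
ΣP(Year 2)Q(Year 2) = 103×22 + 3×17 + 2×45 + 7×56 + 7×145 = 2266 + 51 + 90 + 392 + 1015 = 3814
ΣP(Year 2)Q(Year 1) = 103×27 + 3×19 + 2×52 + 7×72 + 7×130 = 2781 + 57 + 104 + 504 + 910 = 4356
P = 3814 / 4356 × 100 = 87.5574
Fisher = √(L × P) = √(87.1114 × 87.5574) = 87.3341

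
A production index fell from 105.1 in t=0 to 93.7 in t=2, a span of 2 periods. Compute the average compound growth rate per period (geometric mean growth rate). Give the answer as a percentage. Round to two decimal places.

Growth factor = (93.7/105.1)^(1/2) = (0.891532)^(1/2) = 0.944210
Growth rate = 0.944210 − 1 = -0.055790 = -5.5790%

-5.58%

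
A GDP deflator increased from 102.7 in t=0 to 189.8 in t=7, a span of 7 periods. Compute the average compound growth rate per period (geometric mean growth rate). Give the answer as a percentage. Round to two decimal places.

Growth factor = (189.8/102.7)^(1/7) = (1.848101)^(1/7) = 1.091701
Growth rate = 1.091701 − 1 = 0.091701 = 9.1701%

9.17%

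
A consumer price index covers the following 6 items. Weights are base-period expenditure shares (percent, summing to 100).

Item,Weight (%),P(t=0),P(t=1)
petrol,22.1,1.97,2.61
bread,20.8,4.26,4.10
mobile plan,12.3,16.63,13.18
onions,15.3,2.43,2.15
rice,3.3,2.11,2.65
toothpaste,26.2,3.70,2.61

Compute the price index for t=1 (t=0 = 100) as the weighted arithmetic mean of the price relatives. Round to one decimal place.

petrol: 22.1 × (2.61/1.97) = 22.1 × 1.324873 = 29.2797
bread: 20.8 × (4.10/4.26) = 20.8 × 0.962441 = 20.0188
mobile plan: 12.3 × (13.18/16.63) = 12.3 × 0.792544 = 9.7483
onions: 15.3 × (2.15/2.43) = 15.3 × 0.884774 = 13.5370
rice: 3.3 × (2.65/2.11) = 3.3 × 1.255924 = 4.1445
toothpaste: 26.2 × (2.61/3.70) = 26.2 × 0.705405 = 18.4816
Index = Σ wᵢ·(p₁ᵢ/p₀ᵢ) = 29.2797 + 20.0188 + 9.7483 + 13.5370 + 4.1445 + 18.4816 = 95.2100

95.2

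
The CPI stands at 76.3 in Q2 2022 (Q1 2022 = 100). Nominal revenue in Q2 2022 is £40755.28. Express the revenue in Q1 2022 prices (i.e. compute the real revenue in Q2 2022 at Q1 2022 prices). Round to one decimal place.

Real = Nominal ÷ (Index/100) = 40755.28 ÷ (76.3/100)
     = 40755.28 ÷ 0.763 = 53414.5216

53414.5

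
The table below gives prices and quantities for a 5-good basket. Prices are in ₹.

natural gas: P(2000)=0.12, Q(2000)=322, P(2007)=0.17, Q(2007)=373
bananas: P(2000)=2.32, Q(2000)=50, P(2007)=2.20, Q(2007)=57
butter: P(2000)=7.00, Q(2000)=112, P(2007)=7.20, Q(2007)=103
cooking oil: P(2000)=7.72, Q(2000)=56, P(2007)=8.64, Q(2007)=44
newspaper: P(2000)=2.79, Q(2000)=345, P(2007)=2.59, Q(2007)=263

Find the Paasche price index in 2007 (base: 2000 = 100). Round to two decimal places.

101.03

Paasche price index uses current-period quantities as weights.
ΣP(2007)·Q(2007) = 0.17×373 + 2.20×57 + 7.20×103 + 8.64×44 + 2.59×263 = 63.41 + 125.4 + 741.6 + 380.16 + 681.17 = 1991.74
ΣP(2000)·Q(2007) = 0.12×373 + 2.32×57 + 7.00×103 + 7.72×44 + 2.79×263 = 44.76 + 132.24 + 721 + 339.68 + 733.77 = 1971.45
Index = 1991.74 / 1971.45 × 100 = 101.0292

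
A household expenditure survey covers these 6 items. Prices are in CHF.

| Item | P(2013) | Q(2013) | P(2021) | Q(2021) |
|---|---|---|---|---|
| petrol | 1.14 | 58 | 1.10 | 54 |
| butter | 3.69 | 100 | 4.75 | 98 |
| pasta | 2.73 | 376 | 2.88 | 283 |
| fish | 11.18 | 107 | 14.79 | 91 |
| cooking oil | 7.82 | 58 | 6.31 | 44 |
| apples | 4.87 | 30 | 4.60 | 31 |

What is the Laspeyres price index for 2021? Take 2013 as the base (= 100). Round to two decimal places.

113.83

Laspeyres price index uses base-period quantities as weights.
ΣP(2021)·Q(2013) = 1.10×58 + 4.75×100 + 2.88×376 + 14.79×107 + 6.31×58 + 4.60×30 = 63.8 + 475 + 1082.88 + 1582.53 + 365.98 + 138 = 3708.19
ΣP(2013)·Q(2013) = 1.14×58 + 3.69×100 + 2.73×376 + 11.18×107 + 7.82×58 + 4.87×30 = 66.12 + 369 + 1026.48 + 1196.26 + 453.56 + 146.1 = 3257.52
Index = 3708.19 / 3257.52 × 100 = 113.8348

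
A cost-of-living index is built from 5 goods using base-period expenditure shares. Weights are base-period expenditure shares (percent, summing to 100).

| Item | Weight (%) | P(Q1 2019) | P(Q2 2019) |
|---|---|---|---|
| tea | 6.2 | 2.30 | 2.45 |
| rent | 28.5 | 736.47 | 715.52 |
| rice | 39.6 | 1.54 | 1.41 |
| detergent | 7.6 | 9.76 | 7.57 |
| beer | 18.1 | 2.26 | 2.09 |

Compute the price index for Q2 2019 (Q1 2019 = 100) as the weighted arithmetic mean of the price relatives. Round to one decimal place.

93.2

tea: 6.2 × (2.45/2.30) = 6.2 × 1.065217 = 6.6043
rent: 28.5 × (715.52/736.47) = 28.5 × 0.971553 = 27.6893
rice: 39.6 × (1.41/1.54) = 39.6 × 0.915584 = 36.2571
detergent: 7.6 × (7.57/9.76) = 7.6 × 0.775615 = 5.8947
beer: 18.1 × (2.09/2.26) = 18.1 × 0.924779 = 16.7385
Index = Σ wᵢ·(p₁ᵢ/p₀ᵢ) = 6.6043 + 27.6893 + 36.2571 + 5.8947 + 16.7385 = 93.1839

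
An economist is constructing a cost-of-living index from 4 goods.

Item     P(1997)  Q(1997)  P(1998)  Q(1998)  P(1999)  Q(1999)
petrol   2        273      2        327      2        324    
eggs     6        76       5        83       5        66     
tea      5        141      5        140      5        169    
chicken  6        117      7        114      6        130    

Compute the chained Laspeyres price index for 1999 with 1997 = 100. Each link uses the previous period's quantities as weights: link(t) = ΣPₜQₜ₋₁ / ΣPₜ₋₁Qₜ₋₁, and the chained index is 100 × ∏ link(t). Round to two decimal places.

Link 1997→1998:
ΣP(1998)Q(1997) = 2×273 + 5×76 + 5×141 + 7×117 = 546 + 380 + 705 + 819 = 2450
ΣP(1997)Q(1997) = 2×273 + 6×76 + 5×141 + 6×117 = 546 + 456 + 705 + 702 = 2409
link = 2450/2409 = 1.017020
Link 1998→1999:
ΣP(1999)Q(1998) = 2×327 + 5×83 + 5×140 + 6×114 = 654 + 415 + 700 + 684 = 2453
ΣP(1998)Q(1998) = 2×327 + 5×83 + 5×140 + 7×114 = 654 + 415 + 700 + 798 = 2567
link = 2453/2567 = 0.955590
Chained index = 100 × 1.017020 × 0.955590 = 97.1854

97.19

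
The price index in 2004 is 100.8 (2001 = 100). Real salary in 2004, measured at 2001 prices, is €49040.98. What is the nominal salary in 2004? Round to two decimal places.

49433.31

Nominal = Real × (Index/100) = 49040.98 × (100.8/100)
        = 49040.98 × 1.008 = 49433.3078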